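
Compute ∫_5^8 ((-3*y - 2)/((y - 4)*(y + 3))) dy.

Factor the denominator: y**2 - y - 12 = (y + 3)(y - 4).
Partial fractions: (-3*y - 2)/((y - 4)*(y + 3)) = -1/(y + 3) - 2/(y - 4).
An antiderivative is F(y) = -2*log(y - 4) - log(y + 3).
Then F(8) - F(5) = (-4*log(2) - log(11)) - (-log(8)) = -log(22).

-log(22)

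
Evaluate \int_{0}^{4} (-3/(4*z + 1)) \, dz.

-3*log(17)/4

An antiderivative is F(z) = -3*log(4*z + 1)/4.
Then F(4) - F(0) = (-3*log(17)/4) - (0) = -3*log(17)/4.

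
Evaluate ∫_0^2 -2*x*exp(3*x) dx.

Integrate by parts once (u = x, dv = -2*exp(3*x) dx).
An antiderivative is F(x) = (-6*x + 2)*exp(3*x)/9.
Then F(2) - F(0) = (-10*exp(6)/9) - (2/9) = -10*exp(6)/9 - 2/9.

-10*exp(6)/9 - 2/9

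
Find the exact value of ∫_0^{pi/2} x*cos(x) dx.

Integrate by parts once (u = x, dv = cos(x) dx).
An antiderivative is F(x) = x*sin(x) + cos(x).
Then F(pi/2) - F(0) = (pi/2) - (1) = -1 + pi/2.

-1 + pi/2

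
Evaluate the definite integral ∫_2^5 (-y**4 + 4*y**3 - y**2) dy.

By the power rule, an antiderivative is F(y) = -y**5/5 + y**4 - y**3/3.
Then F(5) - F(2) = (-125/3) - (104/15) = -243/5.

-243/5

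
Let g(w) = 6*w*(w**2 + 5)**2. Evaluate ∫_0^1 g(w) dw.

91

Let u = w**2 + 5, so du = 2*w dw. When w = 0, u = 5; when w = 1, u = 6.
The integral becomes 3·∫ u**2 du from 5 to 6, with antiderivative u**3.
Back in w: F(w) = (w**2 + 5)**3.
Then F(1) - F(0) = (216) - (125) = 91.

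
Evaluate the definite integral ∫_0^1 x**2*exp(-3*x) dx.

2/27 - 17*exp(-3)/27

Integrate by parts twice (u = x^2, dv = exp(-3*x) dx).
An antiderivative is F(x) = (-9*x**2 - 6*x - 2)*exp(-3*x)/27.
Then F(1) - F(0) = (-17*exp(-3)/27) - (-2/27) = 2/27 - 17*exp(-3)/27.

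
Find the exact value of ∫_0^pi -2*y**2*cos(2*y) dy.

-pi

Integrate by parts twice (u = y^2, dv = -2*cos(2*y) dy).
An antiderivative is F(y) = -y**2*sin(2*y) - y*cos(2*y) + sin(2*y)/2.
Then F(pi) - F(0) = (-pi) - (0) = -pi.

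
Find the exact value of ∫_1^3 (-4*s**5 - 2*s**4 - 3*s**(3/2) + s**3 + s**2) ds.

-8284/15 - 54*sqrt(3)/5

By the power rule, an antiderivative is F(s) = -2*s**6/3 - 6*s**(5/2)/5 - 2*s**5/5 + s**4/4 + s**3/3.
Then F(3) - F(1) = (-11079/20 - 54*sqrt(3)/5) - (-101/60) = -8284/15 - 54*sqrt(3)/5.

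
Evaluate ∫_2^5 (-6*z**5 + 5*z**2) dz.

-15366

By the power rule, an antiderivative is F(z) = -z**6 + 5*z**3/3.
Then F(5) - F(2) = (-46250/3) - (-152/3) = -15366.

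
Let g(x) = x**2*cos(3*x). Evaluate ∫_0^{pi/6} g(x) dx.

-2/27 + pi**2/108

Integrate by parts twice (u = x^2, dv = cos(3*x) dx).
An antiderivative is F(x) = x**2*sin(3*x)/3 + 2*x*cos(3*x)/9 - 2*sin(3*x)/27.
Then F(pi/6) - F(0) = (-2/27 + pi**2/108) - (0) = -2/27 + pi**2/108.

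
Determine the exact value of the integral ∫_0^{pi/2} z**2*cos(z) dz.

-2 + pi**2/4

Integrate by parts twice (u = z^2, dv = cos(z) dz).
An antiderivative is F(z) = z**2*sin(z) + 2*z*cos(z) - 2*sin(z).
Then F(pi/2) - F(0) = (-2 + pi**2/4) - (0) = -2 + pi**2/4.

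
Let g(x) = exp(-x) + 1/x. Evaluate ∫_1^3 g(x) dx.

An antiderivative is F(x) = log(x) - exp(-x).
Then F(3) - F(1) = (-exp(-3) + log(3)) - (-exp(-1)) = -exp(-3) + exp(-1) + log(3).

-exp(-3) + exp(-1) + log(3)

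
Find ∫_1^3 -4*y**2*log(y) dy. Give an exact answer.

104/9 - 36*log(3)

Integrate by parts once (u = ln y, dv = -4*y**2 dy).
An antiderivative is F(y) = -4*y**3*(3*log(y) - 1)/9.
Then F(3) - F(1) = (12 - 36*log(3)) - (4/9) = 104/9 - 36*log(3).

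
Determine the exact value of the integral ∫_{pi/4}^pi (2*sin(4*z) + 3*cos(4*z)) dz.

-1

An antiderivative is F(z) = 3*sin(4*z)/4 - cos(4*z)/2.
Then F(pi) - F(pi/4) = (-1/2) - (1/2) = -1.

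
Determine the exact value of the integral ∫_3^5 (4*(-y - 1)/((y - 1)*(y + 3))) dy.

log(9/64)

Factor the denominator: y**2 + 2*y - 3 = (y + 3)(y - 1).
Partial fractions: 4*(-y - 1)/((y - 1)*(y + 3)) = -2/(y + 3) - 2/(y - 1).
An antiderivative is F(y) = -2*log(y - 1) - 2*log(y + 3).
Then F(5) - F(3) = (-10*log(2)) - (-4*log(2) - 2*log(3)) = log(9/64).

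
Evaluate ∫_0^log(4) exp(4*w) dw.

255/4

Let u = exp(w), so du = exp(w) dw. When w = 0, u = 1; when w = log(4), u = 4.
The integral becomes ∫ u**3 du from 1 to 4, with antiderivative u**4/4.
Back in w: F(w) = exp(4*w)/4.
Then F(log(4)) - F(0) = (64) - (1/4) = 255/4.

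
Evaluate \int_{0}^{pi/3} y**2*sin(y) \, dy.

-1 - pi**2/18 + sqrt(3)*pi/3

Integrate by parts twice (u = y^2, dv = sin(y) dy).
An antiderivative is F(y) = -y**2*cos(y) + 2*y*sin(y) + 2*cos(y).
Then F(pi/3) - F(0) = (-pi**2/18 + 1 + sqrt(3)*pi/3) - (2) = -1 - pi**2/18 + sqrt(3)*pi/3.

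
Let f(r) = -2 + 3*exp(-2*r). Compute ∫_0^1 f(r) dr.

(-exp(2) - 3)*exp(-2)/2

An antiderivative is F(r) = -2*r - 3*exp(-2*r)/2.
Then F(1) - F(0) = (-2 - 3*exp(-2)/2) - (-3/2) = (-exp(2) - 3)*exp(-2)/2.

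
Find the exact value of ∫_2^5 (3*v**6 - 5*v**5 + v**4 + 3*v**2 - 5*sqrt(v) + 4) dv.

By the power rule, an antiderivative is F(v) = 3*v**7/7 - 5*v**6/6 + v**5/5 - 10*v**(3/2)/3 + v**3 + 4*v.
Then F(5) - F(2) = (891715/42 - 50*sqrt(5)/3) - (2512/105 - 20*sqrt(2)/3) = -50*sqrt(5)/3 + 20*sqrt(2)/3 + 1484517/70.

-50*sqrt(5)/3 + 20*sqrt(2)/3 + 1484517/70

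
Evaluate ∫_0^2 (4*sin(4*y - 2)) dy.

Let u = 4*y - 2, so du = 4 dy. When y = 0, u = -2; when y = 2, u = 6.
The integral becomes ∫ sin(u) du from -2 to 6, with antiderivative -cos(u).
Back in y: F(y) = -cos(4*y - 2).
Then F(2) - F(0) = (-cos(6)) - (-cos(2)) = -cos(6) + cos(2).

-cos(6) + cos(2)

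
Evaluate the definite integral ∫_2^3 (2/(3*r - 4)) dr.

-2*log(2)/3 + 2*log(5)/3

An antiderivative is F(r) = 2*log(3*r - 4)/3.
Then F(3) - F(2) = (2*log(5)/3) - (2*log(2)/3) = -2*log(2)/3 + 2*log(5)/3.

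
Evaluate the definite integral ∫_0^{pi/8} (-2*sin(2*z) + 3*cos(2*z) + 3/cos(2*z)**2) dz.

1/2 + 5*sqrt(2)/4

An antiderivative is F(z) = 3*sin(2*z)/2 + cos(2*z) + 3*tan(2*z)/2.
Then F(pi/8) - F(0) = (3/2 + 5*sqrt(2)/4) - (1) = 1/2 + 5*sqrt(2)/4.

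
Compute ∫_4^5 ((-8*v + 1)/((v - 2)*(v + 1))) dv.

-8*log(3) + 2*log(2) + 3*log(5)

Factor the denominator: v**2 - v - 2 = (v + 1)(v - 2).
Partial fractions: (-8*v + 1)/((v - 2)*(v + 1)) = -3/(v + 1) - 5/(v - 2).
An antiderivative is F(v) = -5*log(v - 2) - 3*log(v + 1).
Then F(5) - F(4) = (-8*log(3) - 3*log(2)) - (-3*log(5) - 5*log(2)) = -8*log(3) + 2*log(2) + 3*log(5).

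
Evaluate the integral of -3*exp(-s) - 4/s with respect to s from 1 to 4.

An antiderivative is F(s) = -4*log(s) + 3*exp(-s).
Then F(4) - F(1) = (-8*log(2) + 3*exp(-4)) - (3*exp(-1)) = -8*log(2) - 3*exp(-1) + 3*exp(-4).

-8*log(2) - 3*exp(-1) + 3*exp(-4)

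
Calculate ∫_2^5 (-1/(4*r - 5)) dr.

An antiderivative is F(r) = -log(4*r - 5)/4.
Then F(5) - F(2) = (-log(15)/4) - (-log(3)/4) = -log(15)/4 + log(3)/4.

-log(15)/4 + log(3)/4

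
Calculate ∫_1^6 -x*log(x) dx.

Integrate by parts once (u = ln x, dv = -x dx).
An antiderivative is F(x) = -x**2*(2*log(x) - 1)/4.
Then F(6) - F(1) = (-18*log(3) - 18*log(2) + 9) - (1/4) = -18*log(3) - 18*log(2) + 35/4.

-18*log(3) - 18*log(2) + 35/4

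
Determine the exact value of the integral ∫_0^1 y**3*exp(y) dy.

6 - 2*E

Integrate by parts 3 times (u = y^3, dv = exp(y) dy).
An antiderivative is F(y) = (y**3 - 3*y**2 + 6*y - 6)*exp(y).
Then F(1) - F(0) = (-2*E) - (-6) = 6 - 2*E.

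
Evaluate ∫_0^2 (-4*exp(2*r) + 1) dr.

4 - 2*exp(4)

An antiderivative is F(r) = -2*exp(2*r) + r.
Then F(2) - F(0) = (2 - 2*exp(4)) - (-2) = 4 - 2*exp(4).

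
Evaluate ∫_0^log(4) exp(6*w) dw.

1365/2

Let u = exp(w), so du = exp(w) dw. When w = 0, u = 1; when w = log(4), u = 4.
The integral becomes ∫ u**5 du from 1 to 4, with antiderivative u**6/6.
Back in w: F(w) = exp(6*w)/6.
Then F(log(4)) - F(0) = (2048/3) - (1/6) = 1365/2.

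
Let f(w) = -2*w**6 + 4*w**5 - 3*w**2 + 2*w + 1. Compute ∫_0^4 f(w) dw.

By the power rule, an antiderivative is F(w) = -2*w**7/7 + 2*w**6/3 - w**3 + w**2 + w.
Then F(4) - F(0) = (-41884/21) - (0) = -41884/21.

-41884/21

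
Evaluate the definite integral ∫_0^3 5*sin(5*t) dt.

Let u = 5*t, so du = 5 dt. When t = 0, u = 0; when t = 3, u = 15.
The integral becomes ∫ sin(u) du from 0 to 15, with antiderivative -cos(u).
Back in t: F(t) = -cos(5*t).
Then F(3) - F(0) = (-cos(15)) - (-1) = 1 - cos(15).

1 - cos(15)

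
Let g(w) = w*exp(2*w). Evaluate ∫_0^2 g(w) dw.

1/4 + 3*exp(4)/4

Integrate by parts once (u = w, dv = exp(2*w) dw).
An antiderivative is F(w) = (2*w - 1)*exp(2*w)/4.
Then F(2) - F(0) = (3*exp(4)/4) - (-1/4) = 1/4 + 3*exp(4)/4.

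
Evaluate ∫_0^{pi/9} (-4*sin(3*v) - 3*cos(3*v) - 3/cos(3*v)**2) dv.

An antiderivative is F(v) = -sin(3*v) + 4*cos(3*v)/3 - tan(3*v).
Then F(pi/9) - F(0) = (2/3 - 3*sqrt(3)/2) - (4/3) = -3*sqrt(3)/2 - 2/3.

-3*sqrt(3)/2 - 2/3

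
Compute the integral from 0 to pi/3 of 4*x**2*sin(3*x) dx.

-16/27 + 4*pi**2/27

Integrate by parts twice (u = x^2, dv = 4*sin(3*x) dx).
An antiderivative is F(x) = -4*x**2*cos(3*x)/3 + 8*x*sin(3*x)/9 + 8*cos(3*x)/27.
Then F(pi/3) - F(0) = (-8/27 + 4*pi**2/27) - (8/27) = -16/27 + 4*pi**2/27.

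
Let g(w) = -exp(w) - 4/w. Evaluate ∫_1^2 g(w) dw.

An antiderivative is F(w) = -exp(w) - 4*log(w).
Then F(2) - F(1) = (-exp(2) - log(16)) - (-exp(1)) = -exp(2) - log(16) + exp(1).

-exp(2) - log(16) + exp(1)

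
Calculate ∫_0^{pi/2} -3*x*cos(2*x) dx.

3/2

Integrate by parts once (u = x, dv = -3*cos(2*x) dx).
An antiderivative is F(x) = -3*x*sin(2*x)/2 - 3*cos(2*x)/4.
Then F(pi/2) - F(0) = (3/4) - (-3/4) = 3/2.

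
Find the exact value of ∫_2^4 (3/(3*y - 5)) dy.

An antiderivative is F(y) = log(3*y - 5).
Then F(4) - F(2) = (log(7)) - (0) = log(7).

log(7)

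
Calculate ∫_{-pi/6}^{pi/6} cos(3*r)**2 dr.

pi/6

Use the identity cos^2(3*r) = (1 + cos(6*r))/2.
An antiderivative is F(r) = r/2 + sin(6*r)/12.
Then F(pi/6) - F(-pi/6) = (pi/12) - (-pi/12) = pi/6.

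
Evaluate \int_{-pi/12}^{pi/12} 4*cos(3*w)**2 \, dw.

Use the identity cos^2(3*w) = (1 + cos(6*w))/2.
An antiderivative is F(w) = 2*w + sin(6*w)/3.
Then F(pi/12) - F(-pi/12) = (1/3 + pi/6) - (-pi/6 - 1/3) = 2/3 + pi/3.

2/3 + pi/3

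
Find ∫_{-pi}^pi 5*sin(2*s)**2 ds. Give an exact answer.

5*pi

Use the identity sin^2(2*s) = (1 - cos(4*s))/2.
An antiderivative is F(s) = 5*s/2 - 5*sin(4*s)/8.
Then F(pi) - F(-pi) = (5*pi/2) - (-5*pi/2) = 5*pi.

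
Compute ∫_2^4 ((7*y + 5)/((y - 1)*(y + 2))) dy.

Factor the denominator: y**2 + y - 2 = (y + 2)(y - 1).
Partial fractions: (7*y + 5)/((y - 1)*(y + 2)) = 3/(y + 2) + 4/(y - 1).
An antiderivative is F(y) = 4*log(y - 1) + 3*log(y + 2).
Then F(4) - F(2) = (3*log(2) + 7*log(3)) - (log(64)) = -3*log(2) + 7*log(3).

-3*log(2) + 7*log(3)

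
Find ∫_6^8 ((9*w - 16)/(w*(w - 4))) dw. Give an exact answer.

Factor the denominator: w**2 - 4*w = w(w - 4).
Partial fractions: (9*w - 16)/(w*(w - 4)) = 4/w + 5/(w - 4).
An antiderivative is F(w) = 4*log(w) + 5*log(w - 4).
Then F(8) - F(6) = (22*log(2)) - (4*log(3) + 9*log(2)) = -4*log(3) + 13*log(2).

-4*log(3) + 13*log(2)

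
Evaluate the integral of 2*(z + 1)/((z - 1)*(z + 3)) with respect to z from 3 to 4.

Factor the denominator: z**2 + 2*z - 3 = (z + 3)(z - 1).
Partial fractions: 2*(z + 1)/((z - 1)*(z + 3)) = 1/(z + 3) + 1/(z - 1).
An antiderivative is F(z) = log(z - 1) + log(z + 3).
Then F(4) - F(3) = (log(21)) - (log(12)) = log(7/4).

log(7/4)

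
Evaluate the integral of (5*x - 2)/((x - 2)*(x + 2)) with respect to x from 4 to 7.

Factor the denominator: x**2 - 4 = (x + 2)(x - 2).
Partial fractions: (5*x - 2)/((x - 2)*(x + 2)) = 3/(x + 2) + 2/(x - 2).
An antiderivative is F(x) = 2*log(x - 2) + 3*log(x + 2).
Then F(7) - F(4) = (2*log(5) + 6*log(3)) - (3*log(3) + 5*log(2)) = -5*log(2) + 2*log(5) + 3*log(3).

-5*log(2) + 2*log(5) + 3*log(3)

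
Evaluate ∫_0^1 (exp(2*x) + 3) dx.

An antiderivative is F(x) = exp(2*x)/2 + 3*x.
Then F(1) - F(0) = (3 + exp(2)/2) - (1/2) = 5/2 + exp(2)/2.

5/2 + exp(2)/2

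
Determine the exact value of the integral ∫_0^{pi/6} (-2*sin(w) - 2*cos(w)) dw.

-3 + sqrt(3)

An antiderivative is F(w) = -2*sin(w) + 2*cos(w).
Then F(pi/6) - F(0) = (-1 + sqrt(3)) - (2) = -3 + sqrt(3).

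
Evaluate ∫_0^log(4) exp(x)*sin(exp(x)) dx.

cos(1) - cos(4)

Let u = exp(x), so du = exp(x) dx. When x = 0, u = 1; when x = log(4), u = 4.
The integral becomes ∫ sin(u) du from 1 to 4, with antiderivative -cos(u).
Back in x: F(x) = -cos(exp(x)).
Then F(log(4)) - F(0) = (-cos(4)) - (-cos(1)) = cos(1) - cos(4).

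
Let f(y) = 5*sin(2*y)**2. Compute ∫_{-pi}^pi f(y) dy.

Use the identity sin^2(2*y) = (1 - cos(4*y))/2.
An antiderivative is F(y) = 5*y/2 - 5*sin(4*y)/8.
Then F(pi) - F(-pi) = (5*pi/2) - (-5*pi/2) = 5*pi.

5*pi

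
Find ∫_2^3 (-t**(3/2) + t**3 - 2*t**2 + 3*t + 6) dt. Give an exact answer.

By the power rule, an antiderivative is F(t) = -2*t**(5/2)/5 + t**4/4 - 2*t**3/3 + 3*t**2/2 + 6*t.
Then F(3) - F(2) = (135/4 - 18*sqrt(3)/5) - (50/3 - 8*sqrt(2)/5) = -18*sqrt(3)/5 + 8*sqrt(2)/5 + 205/12.

-18*sqrt(3)/5 + 8*sqrt(2)/5 + 205/12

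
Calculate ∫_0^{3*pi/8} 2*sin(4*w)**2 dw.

Use the identity sin^2(4*w) = (1 - cos(8*w))/2.
An antiderivative is F(w) = w - sin(8*w)/8.
Then F(3*pi/8) - F(0) = (3*pi/8) - (0) = 3*pi/8.

3*pi/8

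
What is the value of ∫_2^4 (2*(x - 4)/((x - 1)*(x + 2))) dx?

log(9/16)

Factor the denominator: x**2 + x - 2 = (x + 2)(x - 1).
Partial fractions: 2*(x - 4)/((x - 1)*(x + 2)) = 4/(x + 2) - 2/(x - 1).
An antiderivative is F(x) = -2*log(x - 1) + 4*log(x + 2).
Then F(4) - F(2) = (2*log(3) + 4*log(2)) - (8*log(2)) = log(9/16).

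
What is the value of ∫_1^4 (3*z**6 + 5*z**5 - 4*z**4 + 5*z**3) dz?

By the power rule, an antiderivative is F(z) = 3*z**7/7 + 5*z**6/6 - 4*z**5/5 + 5*z**4/4.
Then F(4) - F(1) = (1043264/105) - (719/420) = 1390779/140.

1390779/140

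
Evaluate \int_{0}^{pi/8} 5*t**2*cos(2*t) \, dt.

5*sqrt(2)*(-32 + pi**2 + 8*pi)/256

Integrate by parts twice (u = t^2, dv = 5*cos(2*t) dt).
An antiderivative is F(t) = 5*t**2*sin(2*t)/2 + 5*t*cos(2*t)/2 - 5*sin(2*t)/4.
Then F(pi/8) - F(0) = (5*sqrt(2)*(-32 + pi**2 + 8*pi)/256) - (0) = 5*sqrt(2)*(-32 + pi**2 + 8*pi)/256.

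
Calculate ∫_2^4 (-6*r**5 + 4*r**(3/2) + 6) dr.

-19844/5 - 32*sqrt(2)/5

By the power rule, an antiderivative is F(r) = -r**6 + 8*r**(5/2)/5 + 6*r.
Then F(4) - F(2) = (-20104/5) - (-52 + 32*sqrt(2)/5) = -19844/5 - 32*sqrt(2)/5.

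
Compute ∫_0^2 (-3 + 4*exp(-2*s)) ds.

-4 - 2*exp(-4)

An antiderivative is F(s) = -3*s - 2*exp(-2*s).
Then F(2) - F(0) = (-6 - 2*exp(-4)) - (-2) = -4 - 2*exp(-4).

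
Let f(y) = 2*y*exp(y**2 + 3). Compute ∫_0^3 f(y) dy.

Let u = y**2 + 3, so du = 2*y dy. When y = 0, u = 3; when y = 3, u = 12.
The integral becomes ∫ exp(u) du from 3 to 12, with antiderivative exp(u).
Back in y: F(y) = exp(y**2 + 3).
Then F(3) - F(0) = (exp(12)) - (exp(3)) = -exp(3) + exp(12).

-exp(3) + exp(12)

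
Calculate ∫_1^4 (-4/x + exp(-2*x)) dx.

(-16*exp(8)*log(2) - 1 + exp(6))*exp(-8)/2

An antiderivative is F(x) = -4*log(x) - exp(-2*x)/2.
Then F(4) - F(1) = (-8*log(2) - exp(-8)/2) - (-exp(-2)/2) = (-16*exp(8)*log(2) - 1 + exp(6))*exp(-8)/2.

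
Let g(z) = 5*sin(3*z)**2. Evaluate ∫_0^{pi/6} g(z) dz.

Use the identity sin^2(3*z) = (1 - cos(6*z))/2.
An antiderivative is F(z) = 5*z/2 - 5*sin(6*z)/12.
Then F(pi/6) - F(0) = (5*pi/12) - (0) = 5*pi/12.

5*pi/12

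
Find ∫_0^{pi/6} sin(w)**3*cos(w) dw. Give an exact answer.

Let u = sin(w), so du = cos(w) dw. When w = 0, u = 0; when w = pi/6, u = 1/2.
The integral becomes ∫ u**3 du from 0 to 1/2, with antiderivative u**4/4.
Back in w: F(w) = sin(w)**4/4.
Then F(pi/6) - F(0) = (1/64) - (0) = 1/64.

1/64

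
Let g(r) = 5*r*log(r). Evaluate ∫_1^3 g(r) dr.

Integrate by parts once (u = ln r, dv = 5*r dr).
An antiderivative is F(r) = 5*r**2*(2*log(r) - 1)/4.
Then F(3) - F(1) = (-45/4 + 45*log(3)/2) - (-5/4) = -10 + 45*log(3)/2.

-10 + 45*log(3)/2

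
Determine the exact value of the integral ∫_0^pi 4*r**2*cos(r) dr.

-8*pi

Integrate by parts twice (u = r^2, dv = 4*cos(r) dr).
An antiderivative is F(r) = 4*r**2*sin(r) + 8*r*cos(r) - 8*sin(r).
Then F(pi) - F(0) = (-8*pi) - (0) = -8*pi.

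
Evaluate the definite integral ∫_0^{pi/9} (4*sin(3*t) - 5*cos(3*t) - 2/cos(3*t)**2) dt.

2/3 - 3*sqrt(3)/2

An antiderivative is F(t) = -5*sin(3*t)/3 - 4*cos(3*t)/3 - 2*tan(3*t)/3.
Then F(pi/9) - F(0) = (-3*sqrt(3)/2 - 2/3) - (-4/3) = 2/3 - 3*sqrt(3)/2.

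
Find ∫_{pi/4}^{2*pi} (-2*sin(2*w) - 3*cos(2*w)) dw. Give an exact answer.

An antiderivative is F(w) = -3*sin(2*w)/2 + cos(2*w).
Then F(2*pi) - F(pi/4) = (1) - (-3/2) = 5/2.

5/2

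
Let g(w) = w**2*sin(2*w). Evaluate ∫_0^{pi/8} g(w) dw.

-1/4 - sqrt(2)*pi**2/256 + sqrt(2)*pi/32 + sqrt(2)/8

Integrate by parts twice (u = w^2, dv = sin(2*w) dw).
An antiderivative is F(w) = -w**2*cos(2*w)/2 + w*sin(2*w)/2 + cos(2*w)/4.
Then F(pi/8) - F(0) = (sqrt(2)*(-pi**2 + 8*pi + 32)/256) - (1/4) = -1/4 - sqrt(2)*pi**2/256 + sqrt(2)*pi/32 + sqrt(2)/8.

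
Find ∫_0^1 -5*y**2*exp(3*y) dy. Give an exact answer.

Integrate by parts twice (u = y^2, dv = -5*exp(3*y) dy).
An antiderivative is F(y) = (-45*y**2 + 30*y - 10)*exp(3*y)/27.
Then F(1) - F(0) = (-25*exp(3)/27) - (-10/27) = 10/27 - 25*exp(3)/27.

10/27 - 25*exp(3)/27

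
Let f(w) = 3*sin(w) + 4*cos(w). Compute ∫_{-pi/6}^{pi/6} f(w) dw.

4

An antiderivative is F(w) = 4*sin(w) - 3*cos(w).
Then F(pi/6) - F(-pi/6) = (2 - 3*sqrt(3)/2) - (-3*sqrt(3)/2 - 2) = 4.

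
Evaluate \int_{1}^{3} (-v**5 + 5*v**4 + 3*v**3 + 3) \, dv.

560/3

By the power rule, an antiderivative is F(v) = -v**6/6 + v**5 + 3*v**4/4 + 3*v.
Then F(3) - F(1) = (765/4) - (55/12) = 560/3.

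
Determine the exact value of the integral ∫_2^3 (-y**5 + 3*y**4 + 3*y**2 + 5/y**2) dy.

By the power rule, an antiderivative is F(y) = -y**6/6 + 3*y**5/5 + y**3 - 5/y.
Then F(3) - F(2) = (1489/30) - (421/30) = 178/5.

178/5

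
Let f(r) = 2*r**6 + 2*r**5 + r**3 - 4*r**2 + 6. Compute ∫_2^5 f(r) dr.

769611/28

By the power rule, an antiderivative is F(r) = 2*r**7/7 + r**6/3 + r**4/4 - 4*r**3/3 + 6*r.
Then F(5) - F(2) = (2314145/84) - (1328/21) = 769611/28.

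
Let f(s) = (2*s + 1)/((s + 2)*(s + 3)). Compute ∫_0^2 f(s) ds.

Factor the denominator: s**2 + 5*s + 6 = (s + 3)(s + 2).
Partial fractions: (2*s + 1)/((s + 2)*(s + 3)) = 5/(s + 3) - 3/(s + 2).
An antiderivative is F(s) = -3*log(s + 2) + 5*log(s + 3).
Then F(2) - F(0) = (-6*log(2) + 5*log(5)) - (-3*log(2) + 5*log(3)) = -5*log(3) - 3*log(2) + 5*log(5).

-5*log(3) - 3*log(2) + 5*log(5)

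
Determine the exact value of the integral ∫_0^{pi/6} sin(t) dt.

1 - sqrt(3)/2

An antiderivative is F(t) = -cos(t).
Then F(pi/6) - F(0) = (-sqrt(3)/2) - (-1) = 1 - sqrt(3)/2.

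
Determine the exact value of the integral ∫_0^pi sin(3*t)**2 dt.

pi/2

Use the identity sin^2(3*t) = (1 - cos(6*t))/2.
An antiderivative is F(t) = t/2 - sin(6*t)/12.
Then F(pi) - F(0) = (pi/2) - (0) = pi/2.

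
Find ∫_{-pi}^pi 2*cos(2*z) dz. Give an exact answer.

An antiderivative is F(z) = sin(2*z).
Then F(pi) - F(-pi) = (0) - (0) = 0.

0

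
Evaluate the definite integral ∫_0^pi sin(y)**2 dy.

pi/2

Use the identity sin^2(y) = (1 - cos(2*y))/2.
An antiderivative is F(y) = y/2 - sin(2*y)/4.
Then F(pi) - F(0) = (pi/2) - (0) = pi/2.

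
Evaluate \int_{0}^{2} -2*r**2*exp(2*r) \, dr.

Integrate by parts twice (u = r^2, dv = -2*exp(2*r) dr).
An antiderivative is F(r) = (-2*r**2 + 2*r - 1)*exp(2*r)/2.
Then F(2) - F(0) = (-5*exp(4)/2) - (-1/2) = 1/2 - 5*exp(4)/2.

1/2 - 5*exp(4)/2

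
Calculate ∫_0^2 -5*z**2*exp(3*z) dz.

10/27 - 130*exp(6)/27

Integrate by parts twice (u = z^2, dv = -5*exp(3*z) dz).
An antiderivative is F(z) = (-45*z**2 + 30*z - 10)*exp(3*z)/27.
Then F(2) - F(0) = (-130*exp(6)/27) - (-10/27) = 10/27 - 130*exp(6)/27.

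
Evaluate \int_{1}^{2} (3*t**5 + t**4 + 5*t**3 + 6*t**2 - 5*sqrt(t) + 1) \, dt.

By the power rule, an antiderivative is F(t) = t**6/2 + t**5/5 + 5*t**4/4 - 10*t**(3/2)/3 + 2*t**3 + t.
Then F(2) - F(1) = (382/5 - 20*sqrt(2)/3) - (97/60) = 4487/60 - 20*sqrt(2)/3.

4487/60 - 20*sqrt(2)/3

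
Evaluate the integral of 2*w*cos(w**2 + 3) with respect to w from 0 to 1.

Let u = w**2 + 3, so du = 2*w dw. When w = 0, u = 3; when w = 1, u = 4.
The integral becomes ∫ cos(u) du from 3 to 4, with antiderivative sin(u).
Back in w: F(w) = sin(w**2 + 3).
Then F(1) - F(0) = (sin(4)) - (sin(3)) = sin(4) - sin(3).

sin(4) - sin(3)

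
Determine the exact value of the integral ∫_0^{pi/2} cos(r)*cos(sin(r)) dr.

Let u = sin(r), so du = cos(r) dr. When r = 0, u = 0; when r = pi/2, u = 1.
The integral becomes ∫ cos(u) du from 0 to 1, with antiderivative sin(u).
Back in r: F(r) = sin(sin(r)).
Then F(pi/2) - F(0) = (sin(1)) - (0) = sin(1).

sin(1)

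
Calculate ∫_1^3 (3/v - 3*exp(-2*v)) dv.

-3*exp(-2)/2 + 3*exp(-6)/2 + 3*log(3)

An antiderivative is F(v) = 3*log(v) + 3*exp(-2*v)/2.
Then F(3) - F(1) = (3*exp(-6)/2 + 3*log(3)) - (3*exp(-2)/2) = -3*exp(-2)/2 + 3*exp(-6)/2 + 3*log(3).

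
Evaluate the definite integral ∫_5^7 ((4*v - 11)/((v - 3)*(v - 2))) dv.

-3*log(3) + log(2) + 3*log(5)

Factor the denominator: v**2 - 5*v + 6 = (v - 2)(v - 3).
Partial fractions: (4*v - 11)/((v - 3)*(v - 2)) = 3/(v - 2) + 1/(v - 3).
An antiderivative is F(v) = log(v - 3) + 3*log(v - 2).
Then F(7) - F(5) = (2*log(2) + 3*log(5)) - (log(54)) = -3*log(3) + log(2) + 3*log(5).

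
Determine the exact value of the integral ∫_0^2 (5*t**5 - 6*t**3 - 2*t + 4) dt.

100/3

By the power rule, an antiderivative is F(t) = 5*t**6/6 - 3*t**4/2 - t**2 + 4*t.
Then F(2) - F(0) = (100/3) - (0) = 100/3.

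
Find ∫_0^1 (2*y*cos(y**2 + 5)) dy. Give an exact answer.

Let u = y**2 + 5, so du = 2*y dy. When y = 0, u = 5; when y = 1, u = 6.
The integral becomes ∫ cos(u) du from 5 to 6, with antiderivative sin(u).
Back in y: F(y) = sin(y**2 + 5).
Then F(1) - F(0) = (sin(6)) - (sin(5)) = sin(6) - sin(5).

sin(6) - sin(5)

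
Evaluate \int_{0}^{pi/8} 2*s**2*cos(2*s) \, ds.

Integrate by parts twice (u = s^2, dv = 2*cos(2*s) ds).
An antiderivative is F(s) = s**2*sin(2*s) + s*cos(2*s) - sin(2*s)/2.
Then F(pi/8) - F(0) = (sqrt(2)*(-32 + pi**2 + 8*pi)/128) - (0) = sqrt(2)*(-32 + pi**2 + 8*pi)/128.

sqrt(2)*(-32 + pi**2 + 8*pi)/128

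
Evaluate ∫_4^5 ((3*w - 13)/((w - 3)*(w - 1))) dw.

-5*log(3) + 8*log(2)

Factor the denominator: w**2 - 4*w + 3 = (w - 1)(w - 3).
Partial fractions: (3*w - 13)/((w - 3)*(w - 1)) = 5/(w - 1) - 2/(w - 3).
An antiderivative is F(w) = -2*log(w - 3) + 5*log(w - 1).
Then F(5) - F(4) = (8*log(2)) - (5*log(3)) = -5*log(3) + 8*log(2).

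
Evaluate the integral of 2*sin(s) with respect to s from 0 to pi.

4

An antiderivative is F(s) = -2*cos(s).
Then F(pi) - F(0) = (2) - (-2) = 4.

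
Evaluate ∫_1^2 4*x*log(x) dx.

Integrate by parts once (u = ln x, dv = 4*x dx).
An antiderivative is F(x) = x**2*(2*log(x) - 1).
Then F(2) - F(1) = (-4 + 8*log(2)) - (-1) = -3 + 8*log(2).

-3 + 8*log(2)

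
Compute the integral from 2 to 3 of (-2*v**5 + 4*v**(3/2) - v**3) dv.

-2855/12 - 32*sqrt(2)/5 + 72*sqrt(3)/5

By the power rule, an antiderivative is F(v) = -v**6/3 + 8*v**(5/2)/5 - v**4/4.
Then F(3) - F(2) = (-1053/4 + 72*sqrt(3)/5) - (-76/3 + 32*sqrt(2)/5) = -2855/12 - 32*sqrt(2)/5 + 72*sqrt(3)/5.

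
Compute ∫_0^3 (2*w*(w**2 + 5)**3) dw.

37791/4

Let u = w**2 + 5, so du = 2*w dw. When w = 0, u = 5; when w = 3, u = 14.
The integral becomes ∫ u**3 du from 5 to 14, with antiderivative u**4/4.
Back in w: F(w) = (w**2 + 5)**4/4.
Then F(3) - F(0) = (9604) - (625/4) = 37791/4.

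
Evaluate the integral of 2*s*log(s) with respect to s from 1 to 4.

-15/2 + 32*log(2)

Integrate by parts once (u = ln s, dv = 2*s ds).
An antiderivative is F(s) = s**2*(2*log(s) - 1)/2.
Then F(4) - F(1) = (-8 + 32*log(2)) - (-1/2) = -15/2 + 32*log(2).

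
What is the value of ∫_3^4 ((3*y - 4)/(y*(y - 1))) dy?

Factor the denominator: y**2 - y = y(y - 1).
Partial fractions: (3*y - 4)/(y*(y - 1)) = 4/y - 1/(y - 1).
An antiderivative is F(y) = 4*log(y) - log(y - 1).
Then F(4) - F(3) = (-log(3) + 8*log(2)) - (log(81/2)) = -5*log(3) + 9*log(2).

-5*log(3) + 9*log(2)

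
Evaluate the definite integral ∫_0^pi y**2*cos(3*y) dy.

-2*pi/9

Integrate by parts twice (u = y^2, dv = cos(3*y) dy).
An antiderivative is F(y) = y**2*sin(3*y)/3 + 2*y*cos(3*y)/9 - 2*sin(3*y)/27.
Then F(pi) - F(0) = (-2*pi/9) - (0) = -2*pi/9.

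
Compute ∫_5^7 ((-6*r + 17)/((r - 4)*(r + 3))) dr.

Factor the denominator: r**2 - r - 12 = (r + 3)(r - 4).
Partial fractions: (-6*r + 17)/((r - 4)*(r + 3)) = -5/(r + 3) - 1/(r - 4).
An antiderivative is F(r) = -log(r - 4) - 5*log(r + 3).
Then F(7) - F(5) = (-5*log(5) - 5*log(2) - log(3)) - (-15*log(2)) = -5*log(5) - log(3) + 10*log(2).

-5*log(5) - log(3) + 10*log(2)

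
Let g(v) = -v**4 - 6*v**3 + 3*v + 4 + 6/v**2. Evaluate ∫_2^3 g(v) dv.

-636/5

By the power rule, an antiderivative is F(v) = -v**5/5 - 3*v**4/2 + 3*v**2/2 + 4*v - 6/v.
Then F(3) - F(2) = (-733/5) - (-97/5) = -636/5.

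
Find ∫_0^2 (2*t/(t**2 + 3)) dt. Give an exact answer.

Let u = t**2 + 3, so du = 2*t dt. When t = 0, u = 3; when t = 2, u = 7.
The integral becomes ∫ 1/u du from 3 to 7, with antiderivative log(u).
Back in t: F(t) = log(t**2 + 3).
Then F(2) - F(0) = (log(7)) - (log(3)) = log(7/3).

log(7/3)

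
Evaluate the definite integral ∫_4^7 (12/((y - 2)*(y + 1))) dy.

Factor the denominator: y**2 - y - 2 = (y + 1)(y - 2).
Partial fractions: 12/((y - 2)*(y + 1)) = -4/(y + 1) + 4/(y - 2).
An antiderivative is F(y) = 4*log(y - 2) - 4*log(y + 1).
Then F(7) - F(4) = (-12*log(2) + 4*log(5)) - (-4*log(5) + 4*log(2)) = -16*log(2) + 8*log(5).

-16*log(2) + 8*log(5)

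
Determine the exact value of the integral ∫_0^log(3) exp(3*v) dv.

26/3

Let u = exp(v), so du = exp(v) dv. When v = 0, u = 1; when v = log(3), u = 3.
The integral becomes ∫ u**2 du from 1 to 3, with antiderivative u**3/3.
Back in v: F(v) = exp(3*v)/3.
Then F(log(3)) - F(0) = (9) - (1/3) = 26/3.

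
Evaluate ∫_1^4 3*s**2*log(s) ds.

Integrate by parts once (u = ln s, dv = 3*s**2 ds).
An antiderivative is F(s) = s**3*(3*log(s) - 1)/3.
Then F(4) - F(1) = (-64/3 + 128*log(2)) - (-1/3) = -21 + 128*log(2).

-21 + 128*log(2)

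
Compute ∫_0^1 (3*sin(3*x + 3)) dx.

Let u = 3*x + 3, so du = 3 dx. When x = 0, u = 3; when x = 1, u = 6.
The integral becomes ∫ sin(u) du from 3 to 6, with antiderivative -cos(u).
Back in x: F(x) = -cos(3*x + 3).
Then F(1) - F(0) = (-cos(6)) - (-cos(3)) = cos(3) - cos(6).

cos(3) - cos(6)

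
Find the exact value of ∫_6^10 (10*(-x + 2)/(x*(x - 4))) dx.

Factor the denominator: x**2 - 4*x = x(x - 4).
Partial fractions: 10*(-x + 2)/(x*(x - 4)) = -5/x - 5/(x - 4).
An antiderivative is F(x) = -5*log(x) - 5*log(x - 4).
Then F(10) - F(6) = (-5*log(5) - 10*log(2) - 5*log(3)) - (-10*log(2) - 5*log(3)) = -5*log(5).

-5*log(5)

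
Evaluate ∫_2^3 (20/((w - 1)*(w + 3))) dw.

-5*log(3) + 5*log(5)

Factor the denominator: w**2 + 2*w - 3 = (w + 3)(w - 1).
Partial fractions: 20/((w - 1)*(w + 3)) = -5/(w + 3) + 5/(w - 1).
An antiderivative is F(w) = 5*log(w - 1) - 5*log(w + 3).
Then F(3) - F(2) = (-5*log(3)) - (-5*log(5)) = -5*log(3) + 5*log(5).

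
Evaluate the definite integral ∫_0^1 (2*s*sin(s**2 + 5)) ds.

-cos(6) + cos(5)

Let u = s**2 + 5, so du = 2*s ds. When s = 0, u = 5; when s = 1, u = 6.
The integral becomes ∫ sin(u) du from 5 to 6, with antiderivative -cos(u).
Back in s: F(s) = -cos(s**2 + 5).
Then F(1) - F(0) = (-cos(6)) - (-cos(5)) = -cos(6) + cos(5).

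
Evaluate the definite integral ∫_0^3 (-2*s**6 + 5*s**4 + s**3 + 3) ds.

By the power rule, an antiderivative is F(s) = -2*s**7/7 + s**5 + s**4/4 + 3*s.
Then F(3) - F(0) = (-9873/28) - (0) = -9873/28.

-9873/28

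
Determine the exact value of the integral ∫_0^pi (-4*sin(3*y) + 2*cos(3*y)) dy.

An antiderivative is F(y) = 2*sin(3*y)/3 + 4*cos(3*y)/3.
Then F(pi) - F(0) = (-4/3) - (4/3) = -8/3.

-8/3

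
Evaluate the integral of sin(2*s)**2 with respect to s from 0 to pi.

Use the identity sin^2(2*s) = (1 - cos(4*s))/2.
An antiderivative is F(s) = s/2 - sin(4*s)/8.
Then F(pi) - F(0) = (pi/2) - (0) = pi/2.

pi/2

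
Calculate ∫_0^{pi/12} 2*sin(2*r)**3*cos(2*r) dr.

Let u = sin(2*r), so du = 2*cos(2*r) dr. When r = 0, u = 0; when r = pi/12, u = 1/2.
The integral becomes ∫ u**3 du from 0 to 1/2, with antiderivative u**4/4.
Back in r: F(r) = sin(2*r)**4/4.
Then F(pi/12) - F(0) = (1/64) - (0) = 1/64.

1/64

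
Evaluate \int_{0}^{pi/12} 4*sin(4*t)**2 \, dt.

Use the identity sin^2(4*t) = (1 - cos(8*t))/2.
An antiderivative is F(t) = 2*t - sin(8*t)/4.
Then F(pi/12) - F(0) = (-sqrt(3)/8 + pi/6) - (0) = -sqrt(3)/8 + pi/6.

-sqrt(3)/8 + pi/6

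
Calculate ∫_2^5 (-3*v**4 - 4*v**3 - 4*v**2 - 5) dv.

By the power rule, an antiderivative is F(v) = -3*v**5/5 - v**4 - 4*v**3/3 - 5*v.
Then F(5) - F(2) = (-8075/3) - (-838/15) = -13179/5.

-13179/5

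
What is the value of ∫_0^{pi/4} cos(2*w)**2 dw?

Use the identity cos^2(2*w) = (1 + cos(4*w))/2.
An antiderivative is F(w) = w/2 + sin(4*w)/8.
Then F(pi/4) - F(0) = (pi/8) - (0) = pi/8.

pi/8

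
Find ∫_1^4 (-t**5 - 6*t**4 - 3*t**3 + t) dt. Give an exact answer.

By the power rule, an antiderivative is F(t) = -t**6/6 - 6*t**5/5 - 3*t**4/4 + t**2/2.
Then F(4) - F(1) = (-31432/15) - (-97/60) = -41877/20.

-41877/20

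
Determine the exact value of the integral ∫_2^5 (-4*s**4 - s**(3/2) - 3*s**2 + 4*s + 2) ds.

-12717/5 - 10*sqrt(5) + 8*sqrt(2)/5

By the power rule, an antiderivative is F(s) = -2*s**(5/2)/5 - 4*s**5/5 - s**3 + 2*s**2 + 2*s.
Then F(5) - F(2) = (-2565 - 10*sqrt(5)) - (-108/5 - 8*sqrt(2)/5) = -12717/5 - 10*sqrt(5) + 8*sqrt(2)/5.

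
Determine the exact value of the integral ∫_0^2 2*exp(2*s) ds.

Let u = 2*s, so du = 2 ds. When s = 0, u = 0; when s = 2, u = 4.
The integral becomes ∫ exp(u) du from 0 to 4, with antiderivative exp(u).
Back in s: F(s) = exp(2*s).
Then F(2) - F(0) = (exp(4)) - (1) = -1 + exp(4).

-1 + exp(4)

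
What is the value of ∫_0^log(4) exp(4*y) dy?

Let u = exp(y), so du = exp(y) dy. When y = 0, u = 1; when y = log(4), u = 4.
The integral becomes ∫ u**3 du from 1 to 4, with antiderivative u**4/4.
Back in y: F(y) = exp(4*y)/4.
Then F(log(4)) - F(0) = (64) - (1/4) = 255/4.

255/4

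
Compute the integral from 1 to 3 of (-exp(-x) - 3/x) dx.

An antiderivative is F(x) = -3*log(x) + exp(-x).
Then F(3) - F(1) = (-3*log(3) + exp(-3)) - (exp(-1)) = -3*log(3) - exp(-1) + exp(-3).

-3*log(3) - exp(-1) + exp(-3)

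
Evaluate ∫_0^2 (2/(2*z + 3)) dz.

Let u = 2*z + 3, so du = 2 dz. When z = 0, u = 3; when z = 2, u = 7.
The integral becomes ∫ 1/u du from 3 to 7, with antiderivative log(u).
Back in z: F(z) = log(2*z + 3).
Then F(2) - F(0) = (log(7)) - (log(3)) = log(7/3).

log(7/3)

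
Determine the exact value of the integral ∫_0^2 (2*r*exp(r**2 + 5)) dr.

Let u = r**2 + 5, so du = 2*r dr. When r = 0, u = 5; when r = 2, u = 9.
The integral becomes ∫ exp(u) du from 5 to 9, with antiderivative exp(u).
Back in r: F(r) = exp(r**2 + 5).
Then F(2) - F(0) = (exp(9)) - (exp(5)) = -exp(5) + exp(9).

-exp(5) + exp(9)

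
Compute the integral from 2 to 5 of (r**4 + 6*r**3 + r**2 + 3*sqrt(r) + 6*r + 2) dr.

By the power rule, an antiderivative is F(r) = r**5/5 + 3*r**4/2 + 2*r**(3/2) + r**3/3 + 3*r**2 + 2*r.
Then F(5) - F(2) = (10*sqrt(5) + 10135/6) - (4*sqrt(2) + 736/15) = -4*sqrt(2) + 10*sqrt(5) + 16401/10.

-4*sqrt(2) + 10*sqrt(5) + 16401/10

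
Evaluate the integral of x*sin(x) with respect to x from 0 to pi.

pi

Integrate by parts once (u = x, dv = sin(x) dx).
An antiderivative is F(x) = -x*cos(x) + sin(x).
Then F(pi) - F(0) = (pi) - (0) = pi.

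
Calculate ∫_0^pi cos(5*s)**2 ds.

pi/2

Use the identity cos^2(5*s) = (1 + cos(10*s))/2.
An antiderivative is F(s) = s/2 + sin(10*s)/20.
Then F(pi) - F(0) = (pi/2) - (0) = pi/2.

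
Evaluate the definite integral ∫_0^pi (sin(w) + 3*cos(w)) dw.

2

An antiderivative is F(w) = 3*sin(w) - cos(w).
Then F(pi) - F(0) = (1) - (-1) = 2.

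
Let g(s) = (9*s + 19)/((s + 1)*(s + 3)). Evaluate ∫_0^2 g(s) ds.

Factor the denominator: s**2 + 4*s + 3 = (s + 3)(s + 1).
Partial fractions: (9*s + 19)/((s + 1)*(s + 3)) = 4/(s + 3) + 5/(s + 1).
An antiderivative is F(s) = 5*log(s + 1) + 4*log(s + 3).
Then F(2) - F(0) = (5*log(3) + 4*log(5)) - (log(81)) = log(3) + 4*log(5).

log(3) + 4*log(5)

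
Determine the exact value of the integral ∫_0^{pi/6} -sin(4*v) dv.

-3/8

An antiderivative is F(v) = cos(4*v)/4.
Then F(pi/6) - F(0) = (-1/8) - (1/4) = -3/8.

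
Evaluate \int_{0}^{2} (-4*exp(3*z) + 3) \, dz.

An antiderivative is F(z) = -4*exp(3*z)/3 + 3*z.
Then F(2) - F(0) = (6 - 4*exp(6)/3) - (-4/3) = 22/3 - 4*exp(6)/3.

22/3 - 4*exp(6)/3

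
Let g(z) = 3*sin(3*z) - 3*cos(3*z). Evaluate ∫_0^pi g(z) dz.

2

An antiderivative is F(z) = -sin(3*z) - cos(3*z).
Then F(pi) - F(0) = (1) - (-1) = 2.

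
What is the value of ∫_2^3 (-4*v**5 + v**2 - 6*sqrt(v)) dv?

By the power rule, an antiderivative is F(v) = -2*v**6/3 - 4*v**(3/2) + v**3/3.
Then F(3) - F(2) = (-477 - 12*sqrt(3)) - (-40 - 8*sqrt(2)) = -437 - 12*sqrt(3) + 8*sqrt(2).

-437 - 12*sqrt(3) + 8*sqrt(2)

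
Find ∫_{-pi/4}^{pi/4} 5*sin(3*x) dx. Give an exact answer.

0

An antiderivative is F(x) = -5*cos(3*x)/3.
Then F(pi/4) - F(-pi/4) = (5*sqrt(2)/6) - (5*sqrt(2)/6) = 0.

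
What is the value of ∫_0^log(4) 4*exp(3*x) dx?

84

Let u = exp(x), so du = exp(x) dx. When x = 0, u = 1; when x = log(4), u = 4.
The integral becomes 4·∫ u**2 du from 1 to 4, with antiderivative 4*u**3/3.
Back in x: F(x) = 4*exp(3*x)/3.
Then F(log(4)) - F(0) = (256/3) - (4/3) = 84.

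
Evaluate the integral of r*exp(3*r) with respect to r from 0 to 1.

Integrate by parts once (u = r, dv = exp(3*r) dr).
An antiderivative is F(r) = (3*r - 1)*exp(3*r)/9.
Then F(1) - F(0) = (2*exp(3)/9) - (-1/9) = 1/9 + 2*exp(3)/9.

1/9 + 2*exp(3)/9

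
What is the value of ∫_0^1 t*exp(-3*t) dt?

Integrate by parts once (u = t, dv = exp(-3*t) dt).
An antiderivative is F(t) = (-3*t - 1)*exp(-3*t)/9.
Then F(1) - F(0) = (-4*exp(-3)/9) - (-1/9) = (-4 + exp(3))*exp(-3)/9.

(-4 + exp(3))*exp(-3)/9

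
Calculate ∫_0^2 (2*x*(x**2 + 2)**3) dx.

Let u = x**2 + 2, so du = 2*x dx. When x = 0, u = 2; when x = 2, u = 6.
The integral becomes ∫ u**3 du from 2 to 6, with antiderivative u**4/4.
Back in x: F(x) = (x**2 + 2)**4/4.
Then F(2) - F(0) = (324) - (4) = 320.

320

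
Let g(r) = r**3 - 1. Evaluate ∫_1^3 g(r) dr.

18

By the power rule, an antiderivative is F(r) = r**4/4 - r.
Then F(3) - F(1) = (69/4) - (-3/4) = 18.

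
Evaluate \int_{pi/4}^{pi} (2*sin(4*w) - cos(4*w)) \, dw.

An antiderivative is F(w) = -sin(4*w)/4 - cos(4*w)/2.
Then F(pi) - F(pi/4) = (-1/2) - (1/2) = -1.

-1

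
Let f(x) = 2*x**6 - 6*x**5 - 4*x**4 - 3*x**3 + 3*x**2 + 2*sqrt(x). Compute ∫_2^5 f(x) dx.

-8*sqrt(2)/3 + 20*sqrt(5)/3 + 547359/140

By the power rule, an antiderivative is F(x) = 2*x**7/7 - x**6 - 4*x**5/5 - 3*x**4/4 + 4*x**(3/2)/3 + x**3.
Then F(5) - F(2) = (20*sqrt(5)/3 + 107875/28) - (-1996/35 + 8*sqrt(2)/3) = -8*sqrt(2)/3 + 20*sqrt(5)/3 + 547359/140.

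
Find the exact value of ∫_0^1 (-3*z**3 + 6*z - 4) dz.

By the power rule, an antiderivative is F(z) = -3*z**4/4 + 3*z**2 - 4*z.
Then F(1) - F(0) = (-7/4) - (0) = -7/4.

-7/4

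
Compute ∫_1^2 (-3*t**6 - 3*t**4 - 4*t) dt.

-2766/35

By the power rule, an antiderivative is F(t) = -3*t**7/7 - 3*t**5/5 - 2*t**2.
Then F(2) - F(1) = (-2872/35) - (-106/35) = -2766/35.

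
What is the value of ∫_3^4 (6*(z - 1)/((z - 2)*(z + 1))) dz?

Factor the denominator: z**2 - z - 2 = (z + 1)(z - 2).
Partial fractions: 6*(z - 1)/((z - 2)*(z + 1)) = 4/(z + 1) + 2/(z - 2).
An antiderivative is F(z) = 2*log(z - 2) + 4*log(z + 1).
Then F(4) - F(3) = (2*log(2) + 4*log(5)) - (8*log(2)) = -6*log(2) + 4*log(5).

-6*log(2) + 4*log(5)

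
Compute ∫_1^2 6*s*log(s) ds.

-9/2 + 12*log(2)

Integrate by parts once (u = ln s, dv = 6*s ds).
An antiderivative is F(s) = 3*s**2*(2*log(s) - 1)/2.
Then F(2) - F(1) = (-6 + 12*log(2)) - (-3/2) = -9/2 + 12*log(2).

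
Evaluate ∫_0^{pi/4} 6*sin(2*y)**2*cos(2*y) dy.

1

Let u = sin(2*y), so du = 2*cos(2*y) dy. When y = 0, u = 0; when y = pi/4, u = 1.
The integral becomes 3·∫ u**2 du from 0 to 1, with antiderivative u**3.
Back in y: F(y) = sin(2*y)**3.
Then F(pi/4) - F(0) = (1) - (0) = 1.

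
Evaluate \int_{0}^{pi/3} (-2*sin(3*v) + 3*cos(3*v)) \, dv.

-4/3

An antiderivative is F(v) = sin(3*v) + 2*cos(3*v)/3.
Then F(pi/3) - F(0) = (-2/3) - (2/3) = -4/3.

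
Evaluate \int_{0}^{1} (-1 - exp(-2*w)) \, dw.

-3/2 + exp(-2)/2

An antiderivative is F(w) = -w + exp(-2*w)/2.
Then F(1) - F(0) = (-1 + exp(-2)/2) - (1/2) = -3/2 + exp(-2)/2.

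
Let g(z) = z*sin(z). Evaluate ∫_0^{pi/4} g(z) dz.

sqrt(2)*(4 - pi)/8

Integrate by parts once (u = z, dv = sin(z) dz).
An antiderivative is F(z) = -z*cos(z) + sin(z).
Then F(pi/4) - F(0) = (sqrt(2)*(4 - pi)/8) - (0) = sqrt(2)*(4 - pi)/8.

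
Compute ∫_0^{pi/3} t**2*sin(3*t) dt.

-4/27 + pi**2/27

Integrate by parts twice (u = t^2, dv = sin(3*t) dt).
An antiderivative is F(t) = -t**2*cos(3*t)/3 + 2*t*sin(3*t)/9 + 2*cos(3*t)/27.
Then F(pi/3) - F(0) = (-2/27 + pi**2/27) - (2/27) = -4/27 + pi**2/27.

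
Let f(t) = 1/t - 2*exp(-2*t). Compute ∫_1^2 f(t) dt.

-exp(-2) + exp(-4) + log(2)

An antiderivative is F(t) = log(t) + exp(-2*t).
Then F(2) - F(1) = (exp(-4) + log(2)) - (exp(-2)) = -exp(-2) + exp(-4) + log(2).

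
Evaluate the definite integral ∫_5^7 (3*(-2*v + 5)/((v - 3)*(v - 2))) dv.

Factor the denominator: v**2 - 5*v + 6 = (v - 2)(v - 3).
Partial fractions: 3*(-2*v + 5)/((v - 3)*(v - 2)) = -3/(v - 2) - 3/(v - 3).
An antiderivative is F(v) = -3*log(v - 3) - 3*log(v - 2).
Then F(7) - F(5) = (-3*log(5) - 6*log(2)) - (-3*log(3) - 3*log(2)) = -3*log(5) - 3*log(2) + 3*log(3).

-3*log(5) - 3*log(2) + 3*log(3)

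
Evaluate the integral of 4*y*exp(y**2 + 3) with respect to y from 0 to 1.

Let u = y**2 + 3, so du = 2*y dy. When y = 0, u = 3; when y = 1, u = 4.
The integral becomes 2·∫ exp(u) du from 3 to 4, with antiderivative 2*exp(u).
Back in y: F(y) = 2*exp(y**2 + 3).
Then F(1) - F(0) = (2*exp(4)) - (2*exp(3)) = -2*(1 - exp(1))*exp(3).

-2*(1 - exp(1))*exp(3)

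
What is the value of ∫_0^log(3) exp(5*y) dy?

Let u = exp(y), so du = exp(y) dy. When y = 0, u = 1; when y = log(3), u = 3.
The integral becomes ∫ u**4 du from 1 to 3, with antiderivative u**5/5.
Back in y: F(y) = exp(5*y)/5.
Then F(log(3)) - F(0) = (243/5) - (1/5) = 242/5.

242/5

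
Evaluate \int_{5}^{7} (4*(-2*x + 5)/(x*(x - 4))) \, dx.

Factor the denominator: x**2 - 4*x = x(x - 4).
Partial fractions: 4*(-2*x + 5)/(x*(x - 4)) = -5/x - 3/(x - 4).
An antiderivative is F(x) = -5*log(x) - 3*log(x - 4).
Then F(7) - F(5) = (-5*log(7) - 3*log(3)) - (-5*log(5)) = -5*log(7) - 3*log(3) + 5*log(5).

-5*log(7) - 3*log(3) + 5*log(5)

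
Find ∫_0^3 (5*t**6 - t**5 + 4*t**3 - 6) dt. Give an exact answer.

By the power rule, an antiderivative is F(t) = 5*t**7/7 - t**6/6 + t**4 - 6*t.
Then F(3) - F(0) = (21051/14) - (0) = 21051/14.

21051/14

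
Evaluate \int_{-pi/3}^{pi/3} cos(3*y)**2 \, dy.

pi/3

Use the identity cos^2(3*y) = (1 + cos(6*y))/2.
An antiderivative is F(y) = y/2 + sin(6*y)/12.
Then F(pi/3) - F(-pi/3) = (pi/6) - (-pi/6) = pi/3.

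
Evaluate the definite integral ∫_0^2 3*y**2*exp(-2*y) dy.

Integrate by parts twice (u = y^2, dv = 3*exp(-2*y) dy).
An antiderivative is F(y) = (-6*y**2 - 6*y - 3)*exp(-2*y)/4.
Then F(2) - F(0) = (-39*exp(-4)/4) - (-3/4) = 3/4 - 39*exp(-4)/4.

3/4 - 39*exp(-4)/4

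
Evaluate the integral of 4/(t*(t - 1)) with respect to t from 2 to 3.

-4*log(3) + 8*log(2)

Factor the denominator: t**2 - t = t(t - 1).
Partial fractions: 4/(t*(t - 1)) = -4/t + 4/(t - 1).
An antiderivative is F(t) = -4*log(t) + 4*log(t - 1).
Then F(3) - F(2) = (log(16/81)) - (-log(16)) = -4*log(3) + 8*log(2).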